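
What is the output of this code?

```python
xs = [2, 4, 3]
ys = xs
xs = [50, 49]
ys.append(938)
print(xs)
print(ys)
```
[50, 49]
[2, 4, 3, 938]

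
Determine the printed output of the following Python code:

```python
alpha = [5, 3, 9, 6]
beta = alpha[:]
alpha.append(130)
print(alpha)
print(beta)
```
[5, 3, 9, 6, 130]
[5, 3, 9, 6]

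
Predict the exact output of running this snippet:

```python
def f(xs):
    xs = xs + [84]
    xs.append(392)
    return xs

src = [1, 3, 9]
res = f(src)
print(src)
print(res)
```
[1, 3, 9]
[1, 3, 9, 84, 392]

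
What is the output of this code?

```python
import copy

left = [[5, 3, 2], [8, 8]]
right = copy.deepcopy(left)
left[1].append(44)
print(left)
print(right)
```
[[5, 3, 2], [8, 8, 44]]
[[5, 3, 2], [8, 8]]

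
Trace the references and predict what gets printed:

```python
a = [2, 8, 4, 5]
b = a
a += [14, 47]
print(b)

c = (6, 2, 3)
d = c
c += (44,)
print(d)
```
[2, 8, 4, 5, 14, 47]
(6, 2, 3)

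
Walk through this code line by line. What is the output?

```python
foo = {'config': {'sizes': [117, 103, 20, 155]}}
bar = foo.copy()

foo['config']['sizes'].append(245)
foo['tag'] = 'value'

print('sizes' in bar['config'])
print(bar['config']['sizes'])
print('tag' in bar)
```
True
[117, 103, 20, 155, 245]
False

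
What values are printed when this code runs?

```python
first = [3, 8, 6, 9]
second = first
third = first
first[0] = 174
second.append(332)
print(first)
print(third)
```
[174, 8, 6, 9, 332]
[174, 8, 6, 9, 332]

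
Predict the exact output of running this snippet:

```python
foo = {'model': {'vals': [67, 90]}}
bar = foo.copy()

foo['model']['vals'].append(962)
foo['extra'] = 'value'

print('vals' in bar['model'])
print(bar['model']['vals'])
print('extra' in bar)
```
True
[67, 90, 962]
False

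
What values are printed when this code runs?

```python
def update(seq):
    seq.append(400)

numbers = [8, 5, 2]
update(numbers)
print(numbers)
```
[8, 5, 2, 400]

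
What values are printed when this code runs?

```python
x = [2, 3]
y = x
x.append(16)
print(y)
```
[2, 3, 16]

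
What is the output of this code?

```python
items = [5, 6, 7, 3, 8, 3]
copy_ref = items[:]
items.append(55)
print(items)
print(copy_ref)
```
[5, 6, 7, 3, 8, 3, 55]
[5, 6, 7, 3, 8, 3]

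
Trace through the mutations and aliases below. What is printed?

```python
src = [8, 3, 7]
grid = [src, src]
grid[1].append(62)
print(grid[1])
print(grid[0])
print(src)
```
[8, 3, 7, 62]
[8, 3, 7, 62]
[8, 3, 7, 62]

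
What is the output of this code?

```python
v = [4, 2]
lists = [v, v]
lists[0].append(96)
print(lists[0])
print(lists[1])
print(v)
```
[4, 2, 96]
[4, 2, 96]
[4, 2, 96]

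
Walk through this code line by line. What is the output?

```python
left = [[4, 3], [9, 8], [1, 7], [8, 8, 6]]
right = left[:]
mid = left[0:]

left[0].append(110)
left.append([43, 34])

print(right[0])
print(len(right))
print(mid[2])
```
[4, 3, 110]
4
[1, 7]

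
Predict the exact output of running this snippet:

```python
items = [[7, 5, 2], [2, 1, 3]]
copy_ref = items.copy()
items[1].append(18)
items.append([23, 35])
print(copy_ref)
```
[[7, 5, 2], [2, 1, 3, 18]]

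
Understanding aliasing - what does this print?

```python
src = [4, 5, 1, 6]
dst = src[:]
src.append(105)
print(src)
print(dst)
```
[4, 5, 1, 6, 105]
[4, 5, 1, 6]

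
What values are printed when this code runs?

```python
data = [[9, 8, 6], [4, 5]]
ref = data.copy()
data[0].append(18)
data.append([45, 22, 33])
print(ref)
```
[[9, 8, 6, 18], [4, 5]]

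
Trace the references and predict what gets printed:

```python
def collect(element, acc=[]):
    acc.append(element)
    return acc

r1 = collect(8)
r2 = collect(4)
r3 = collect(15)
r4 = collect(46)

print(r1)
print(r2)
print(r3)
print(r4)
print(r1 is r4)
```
[8, 4, 15, 46]
[8, 4, 15, 46]
[8, 4, 15, 46]
[8, 4, 15, 46]
True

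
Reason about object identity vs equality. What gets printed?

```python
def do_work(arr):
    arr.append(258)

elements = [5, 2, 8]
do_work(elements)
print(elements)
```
[5, 2, 8, 258]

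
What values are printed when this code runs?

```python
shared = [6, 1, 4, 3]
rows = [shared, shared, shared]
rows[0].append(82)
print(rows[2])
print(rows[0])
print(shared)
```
[6, 1, 4, 3, 82]
[6, 1, 4, 3, 82]
[6, 1, 4, 3, 82]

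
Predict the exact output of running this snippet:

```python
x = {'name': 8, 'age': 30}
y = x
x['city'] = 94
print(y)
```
{'name': 8, 'age': 30, 'city': 94}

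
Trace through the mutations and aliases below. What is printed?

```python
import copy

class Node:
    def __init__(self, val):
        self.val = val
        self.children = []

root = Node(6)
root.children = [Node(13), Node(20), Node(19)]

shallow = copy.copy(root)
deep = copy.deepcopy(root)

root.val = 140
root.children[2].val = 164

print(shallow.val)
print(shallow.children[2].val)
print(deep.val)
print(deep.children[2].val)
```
6
164
6
19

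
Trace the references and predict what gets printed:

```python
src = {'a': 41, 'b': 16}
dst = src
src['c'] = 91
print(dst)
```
{'a': 41, 'b': 16, 'c': 91}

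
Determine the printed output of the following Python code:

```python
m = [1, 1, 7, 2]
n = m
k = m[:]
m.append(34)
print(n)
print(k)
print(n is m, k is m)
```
[1, 1, 7, 2, 34]
[1, 1, 7, 2]
True False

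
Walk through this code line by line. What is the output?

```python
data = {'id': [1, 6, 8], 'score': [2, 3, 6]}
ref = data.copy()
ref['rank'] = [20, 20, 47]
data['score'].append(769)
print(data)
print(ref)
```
{'id': [1, 6, 8], 'score': [2, 3, 6, 769]}
{'id': [1, 6, 8], 'score': [2, 3, 6, 769], 'rank': [20, 20, 47]}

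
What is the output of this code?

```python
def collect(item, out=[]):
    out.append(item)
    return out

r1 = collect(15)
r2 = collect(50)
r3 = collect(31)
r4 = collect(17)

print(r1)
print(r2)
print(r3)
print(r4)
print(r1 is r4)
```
[15, 50, 31, 17]
[15, 50, 31, 17]
[15, 50, 31, 17]
[15, 50, 31, 17]
True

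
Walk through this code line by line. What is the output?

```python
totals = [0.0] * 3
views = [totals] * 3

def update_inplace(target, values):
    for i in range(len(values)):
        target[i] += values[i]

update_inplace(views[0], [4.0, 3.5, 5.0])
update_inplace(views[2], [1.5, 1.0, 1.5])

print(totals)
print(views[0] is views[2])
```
[5.5, 4.5, 6.5]
True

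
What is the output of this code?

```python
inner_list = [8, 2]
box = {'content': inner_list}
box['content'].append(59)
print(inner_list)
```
[8, 2, 59]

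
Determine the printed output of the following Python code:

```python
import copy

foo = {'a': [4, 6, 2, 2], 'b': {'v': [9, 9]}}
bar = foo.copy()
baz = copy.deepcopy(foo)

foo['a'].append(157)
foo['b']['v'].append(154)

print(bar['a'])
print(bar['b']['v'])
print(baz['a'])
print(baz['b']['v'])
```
[4, 6, 2, 2, 157]
[9, 9, 154]
[4, 6, 2, 2]
[9, 9]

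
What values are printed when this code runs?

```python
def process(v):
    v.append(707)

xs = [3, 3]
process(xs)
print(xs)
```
[3, 3, 707]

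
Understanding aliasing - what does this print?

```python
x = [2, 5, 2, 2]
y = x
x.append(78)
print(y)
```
[2, 5, 2, 2, 78]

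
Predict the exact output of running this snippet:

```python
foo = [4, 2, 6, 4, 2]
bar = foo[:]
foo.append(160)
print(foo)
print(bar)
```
[4, 2, 6, 4, 2, 160]
[4, 2, 6, 4, 2]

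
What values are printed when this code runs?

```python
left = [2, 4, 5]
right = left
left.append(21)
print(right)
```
[2, 4, 5, 21]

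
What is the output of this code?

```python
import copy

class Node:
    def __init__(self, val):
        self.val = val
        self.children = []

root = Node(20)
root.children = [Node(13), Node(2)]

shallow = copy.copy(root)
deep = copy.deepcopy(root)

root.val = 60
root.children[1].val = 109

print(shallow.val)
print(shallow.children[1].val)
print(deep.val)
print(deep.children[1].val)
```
20
109
20
2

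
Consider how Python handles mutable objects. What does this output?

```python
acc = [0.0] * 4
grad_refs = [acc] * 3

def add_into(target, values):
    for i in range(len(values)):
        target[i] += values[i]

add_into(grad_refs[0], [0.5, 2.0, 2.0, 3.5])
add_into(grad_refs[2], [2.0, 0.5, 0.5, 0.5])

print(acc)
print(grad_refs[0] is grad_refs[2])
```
[2.5, 2.5, 2.5, 4.0]
True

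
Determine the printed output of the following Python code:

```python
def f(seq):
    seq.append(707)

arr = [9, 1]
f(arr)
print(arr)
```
[9, 1, 707]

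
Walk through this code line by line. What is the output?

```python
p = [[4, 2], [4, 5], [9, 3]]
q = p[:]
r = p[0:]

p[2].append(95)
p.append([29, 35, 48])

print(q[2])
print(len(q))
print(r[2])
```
[9, 3, 95]
3
[9, 3, 95]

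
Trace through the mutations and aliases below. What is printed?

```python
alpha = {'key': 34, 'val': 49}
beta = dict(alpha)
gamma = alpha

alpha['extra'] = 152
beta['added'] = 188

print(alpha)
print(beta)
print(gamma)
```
{'key': 34, 'val': 49, 'extra': 152}
{'key': 34, 'val': 49, 'added': 188}
{'key': 34, 'val': 49, 'extra': 152}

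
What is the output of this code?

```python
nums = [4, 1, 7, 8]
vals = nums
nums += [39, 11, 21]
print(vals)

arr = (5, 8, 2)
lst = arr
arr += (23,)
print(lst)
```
[4, 1, 7, 8, 39, 11, 21]
(5, 8, 2)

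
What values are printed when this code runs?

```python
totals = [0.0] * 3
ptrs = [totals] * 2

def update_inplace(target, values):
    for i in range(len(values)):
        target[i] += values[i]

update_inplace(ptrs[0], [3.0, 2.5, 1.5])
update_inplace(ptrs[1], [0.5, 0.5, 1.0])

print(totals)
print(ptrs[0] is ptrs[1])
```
[3.5, 3.0, 2.5]
True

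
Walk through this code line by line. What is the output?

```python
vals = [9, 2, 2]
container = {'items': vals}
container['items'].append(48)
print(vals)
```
[9, 2, 2, 48]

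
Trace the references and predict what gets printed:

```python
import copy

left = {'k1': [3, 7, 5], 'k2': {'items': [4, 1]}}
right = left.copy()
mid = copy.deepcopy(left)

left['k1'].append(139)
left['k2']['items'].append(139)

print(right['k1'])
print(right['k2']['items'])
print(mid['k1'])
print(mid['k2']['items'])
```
[3, 7, 5, 139]
[4, 1, 139]
[3, 7, 5]
[4, 1]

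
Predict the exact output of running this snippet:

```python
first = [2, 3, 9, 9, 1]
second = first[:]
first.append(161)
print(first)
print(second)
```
[2, 3, 9, 9, 1, 161]
[2, 3, 9, 9, 1]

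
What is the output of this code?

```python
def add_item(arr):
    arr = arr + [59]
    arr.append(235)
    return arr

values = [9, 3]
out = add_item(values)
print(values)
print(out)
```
[9, 3]
[9, 3, 59, 235]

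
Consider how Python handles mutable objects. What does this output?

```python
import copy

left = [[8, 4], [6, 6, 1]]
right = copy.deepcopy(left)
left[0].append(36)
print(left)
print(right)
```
[[8, 4, 36], [6, 6, 1]]
[[8, 4], [6, 6, 1]]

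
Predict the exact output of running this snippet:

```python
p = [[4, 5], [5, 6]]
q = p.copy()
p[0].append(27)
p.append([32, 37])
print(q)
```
[[4, 5, 27], [5, 6]]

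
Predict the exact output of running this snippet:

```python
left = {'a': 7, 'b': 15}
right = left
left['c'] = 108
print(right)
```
{'a': 7, 'b': 15, 'c': 108}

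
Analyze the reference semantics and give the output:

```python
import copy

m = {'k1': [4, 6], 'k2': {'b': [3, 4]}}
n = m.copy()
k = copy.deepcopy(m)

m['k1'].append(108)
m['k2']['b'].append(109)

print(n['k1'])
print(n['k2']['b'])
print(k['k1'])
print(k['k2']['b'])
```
[4, 6, 108]
[3, 4, 109]
[4, 6]
[3, 4]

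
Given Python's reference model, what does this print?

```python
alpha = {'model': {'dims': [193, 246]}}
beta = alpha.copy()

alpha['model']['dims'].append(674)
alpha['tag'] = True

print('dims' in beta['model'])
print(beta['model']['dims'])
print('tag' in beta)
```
True
[193, 246, 674]
False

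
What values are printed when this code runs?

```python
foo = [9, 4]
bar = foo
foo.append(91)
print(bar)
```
[9, 4, 91]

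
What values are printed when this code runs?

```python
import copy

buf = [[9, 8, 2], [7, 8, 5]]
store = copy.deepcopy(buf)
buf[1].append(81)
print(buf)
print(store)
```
[[9, 8, 2], [7, 8, 5, 81]]
[[9, 8, 2], [7, 8, 5]]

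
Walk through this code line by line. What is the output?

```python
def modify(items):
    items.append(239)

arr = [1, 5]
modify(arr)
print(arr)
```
[1, 5, 239]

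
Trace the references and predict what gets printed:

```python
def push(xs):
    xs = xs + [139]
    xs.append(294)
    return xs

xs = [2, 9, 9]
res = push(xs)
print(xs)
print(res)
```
[2, 9, 9]
[2, 9, 9, 139, 294]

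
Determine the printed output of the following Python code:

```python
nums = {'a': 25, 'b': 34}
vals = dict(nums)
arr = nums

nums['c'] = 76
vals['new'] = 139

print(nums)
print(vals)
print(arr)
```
{'a': 25, 'b': 34, 'c': 76}
{'a': 25, 'b': 34, 'new': 139}
{'a': 25, 'b': 34, 'c': 76}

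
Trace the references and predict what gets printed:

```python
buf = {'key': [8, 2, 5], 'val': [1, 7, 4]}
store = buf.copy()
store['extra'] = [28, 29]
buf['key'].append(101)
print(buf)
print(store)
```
{'key': [8, 2, 5, 101], 'val': [1, 7, 4]}
{'key': [8, 2, 5, 101], 'val': [1, 7, 4], 'extra': [28, 29]}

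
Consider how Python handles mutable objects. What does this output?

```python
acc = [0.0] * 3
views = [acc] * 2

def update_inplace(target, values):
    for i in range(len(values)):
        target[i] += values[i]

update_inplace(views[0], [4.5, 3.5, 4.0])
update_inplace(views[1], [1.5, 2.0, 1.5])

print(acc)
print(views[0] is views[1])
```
[6.0, 5.5, 5.5]
True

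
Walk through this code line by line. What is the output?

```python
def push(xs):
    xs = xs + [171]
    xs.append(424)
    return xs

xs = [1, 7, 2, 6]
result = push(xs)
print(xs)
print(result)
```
[1, 7, 2, 6]
[1, 7, 2, 6, 171, 424]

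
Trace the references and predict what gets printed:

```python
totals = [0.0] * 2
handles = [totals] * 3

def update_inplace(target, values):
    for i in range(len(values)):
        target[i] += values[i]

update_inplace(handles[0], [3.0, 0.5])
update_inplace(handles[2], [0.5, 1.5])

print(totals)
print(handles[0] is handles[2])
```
[3.5, 2.0]
True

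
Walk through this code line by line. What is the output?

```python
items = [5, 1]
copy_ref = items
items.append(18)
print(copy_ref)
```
[5, 1, 18]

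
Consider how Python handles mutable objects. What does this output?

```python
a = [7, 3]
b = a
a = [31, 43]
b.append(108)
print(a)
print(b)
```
[31, 43]
[7, 3, 108]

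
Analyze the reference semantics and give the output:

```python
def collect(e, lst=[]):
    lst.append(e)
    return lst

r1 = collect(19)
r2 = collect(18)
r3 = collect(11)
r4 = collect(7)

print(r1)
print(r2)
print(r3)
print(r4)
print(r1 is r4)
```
[19, 18, 11, 7]
[19, 18, 11, 7]
[19, 18, 11, 7]
[19, 18, 11, 7]
True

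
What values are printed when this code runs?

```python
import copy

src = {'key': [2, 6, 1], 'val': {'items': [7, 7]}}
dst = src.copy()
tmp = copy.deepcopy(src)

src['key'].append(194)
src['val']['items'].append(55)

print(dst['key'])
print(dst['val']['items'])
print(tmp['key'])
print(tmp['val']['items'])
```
[2, 6, 1, 194]
[7, 7, 55]
[2, 6, 1]
[7, 7]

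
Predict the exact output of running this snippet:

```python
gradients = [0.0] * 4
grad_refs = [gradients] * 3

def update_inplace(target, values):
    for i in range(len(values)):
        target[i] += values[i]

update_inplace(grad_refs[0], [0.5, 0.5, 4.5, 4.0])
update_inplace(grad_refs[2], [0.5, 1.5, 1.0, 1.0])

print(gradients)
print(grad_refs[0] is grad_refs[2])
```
[1.0, 2.0, 5.5, 5.0]
True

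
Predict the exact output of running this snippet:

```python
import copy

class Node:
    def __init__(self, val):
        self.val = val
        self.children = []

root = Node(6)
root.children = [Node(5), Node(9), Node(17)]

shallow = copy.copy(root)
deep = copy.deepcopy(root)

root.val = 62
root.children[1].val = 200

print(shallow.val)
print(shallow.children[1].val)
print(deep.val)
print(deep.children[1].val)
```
6
200
6
9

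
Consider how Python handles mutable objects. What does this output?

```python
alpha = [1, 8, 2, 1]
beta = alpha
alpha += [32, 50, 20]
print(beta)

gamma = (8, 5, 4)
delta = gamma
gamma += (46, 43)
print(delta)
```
[1, 8, 2, 1, 32, 50, 20]
(8, 5, 4)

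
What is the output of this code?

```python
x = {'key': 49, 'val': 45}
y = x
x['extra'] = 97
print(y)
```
{'key': 49, 'val': 45, 'extra': 97}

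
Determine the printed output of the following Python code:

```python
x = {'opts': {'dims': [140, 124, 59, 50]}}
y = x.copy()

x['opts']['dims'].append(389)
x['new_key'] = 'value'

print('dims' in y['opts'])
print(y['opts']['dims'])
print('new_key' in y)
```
True
[140, 124, 59, 50, 389]
False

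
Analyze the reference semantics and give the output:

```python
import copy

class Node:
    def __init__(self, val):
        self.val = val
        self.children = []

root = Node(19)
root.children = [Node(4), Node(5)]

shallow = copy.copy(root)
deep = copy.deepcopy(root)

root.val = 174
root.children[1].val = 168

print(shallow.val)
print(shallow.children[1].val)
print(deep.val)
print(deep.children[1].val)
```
19
168
19
5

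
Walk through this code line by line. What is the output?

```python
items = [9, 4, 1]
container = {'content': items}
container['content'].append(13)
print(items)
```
[9, 4, 1, 13]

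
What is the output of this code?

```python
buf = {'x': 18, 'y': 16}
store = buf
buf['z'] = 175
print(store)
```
{'x': 18, 'y': 16, 'z': 175}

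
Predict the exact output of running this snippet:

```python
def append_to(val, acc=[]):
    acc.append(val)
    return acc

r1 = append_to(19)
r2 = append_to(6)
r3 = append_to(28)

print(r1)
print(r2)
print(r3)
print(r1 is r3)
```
[19, 6, 28]
[19, 6, 28]
[19, 6, 28]
True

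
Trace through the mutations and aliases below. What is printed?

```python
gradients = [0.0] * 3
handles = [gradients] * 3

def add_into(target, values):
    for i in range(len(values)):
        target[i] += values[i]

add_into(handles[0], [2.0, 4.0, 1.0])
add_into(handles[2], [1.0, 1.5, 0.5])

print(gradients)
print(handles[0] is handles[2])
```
[3.0, 5.5, 1.5]
True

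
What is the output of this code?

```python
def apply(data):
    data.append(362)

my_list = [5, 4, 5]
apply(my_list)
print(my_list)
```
[5, 4, 5, 362]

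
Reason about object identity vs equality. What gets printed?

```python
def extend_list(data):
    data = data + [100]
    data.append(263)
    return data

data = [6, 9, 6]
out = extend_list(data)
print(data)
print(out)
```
[6, 9, 6]
[6, 9, 6, 100, 263]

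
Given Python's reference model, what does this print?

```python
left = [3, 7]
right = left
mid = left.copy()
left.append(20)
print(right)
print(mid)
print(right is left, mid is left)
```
[3, 7, 20]
[3, 7]
True False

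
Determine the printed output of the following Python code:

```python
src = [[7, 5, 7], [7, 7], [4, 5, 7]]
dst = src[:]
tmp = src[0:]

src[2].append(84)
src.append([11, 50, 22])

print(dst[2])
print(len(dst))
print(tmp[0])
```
[4, 5, 7, 84]
3
[7, 5, 7]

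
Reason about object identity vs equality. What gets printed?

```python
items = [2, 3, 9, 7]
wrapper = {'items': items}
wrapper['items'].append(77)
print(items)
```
[2, 3, 9, 7, 77]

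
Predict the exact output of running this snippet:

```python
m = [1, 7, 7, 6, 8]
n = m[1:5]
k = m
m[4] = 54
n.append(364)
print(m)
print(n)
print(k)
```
[1, 7, 7, 6, 54]
[7, 7, 6, 8, 364]
[1, 7, 7, 6, 54]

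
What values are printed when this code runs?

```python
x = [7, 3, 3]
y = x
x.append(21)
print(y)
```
[7, 3, 3, 21]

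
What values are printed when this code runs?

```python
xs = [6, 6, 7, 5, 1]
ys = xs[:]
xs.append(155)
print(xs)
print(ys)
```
[6, 6, 7, 5, 1, 155]
[6, 6, 7, 5, 1]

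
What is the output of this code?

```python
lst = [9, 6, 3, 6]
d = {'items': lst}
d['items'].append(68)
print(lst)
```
[9, 6, 3, 6, 68]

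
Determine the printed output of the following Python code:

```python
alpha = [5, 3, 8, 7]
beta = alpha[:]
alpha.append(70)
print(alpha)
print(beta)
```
[5, 3, 8, 7, 70]
[5, 3, 8, 7]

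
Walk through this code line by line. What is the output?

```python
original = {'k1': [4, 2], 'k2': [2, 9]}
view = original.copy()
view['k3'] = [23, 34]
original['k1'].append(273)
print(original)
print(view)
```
{'k1': [4, 2, 273], 'k2': [2, 9]}
{'k1': [4, 2, 273], 'k2': [2, 9], 'k3': [23, 34]}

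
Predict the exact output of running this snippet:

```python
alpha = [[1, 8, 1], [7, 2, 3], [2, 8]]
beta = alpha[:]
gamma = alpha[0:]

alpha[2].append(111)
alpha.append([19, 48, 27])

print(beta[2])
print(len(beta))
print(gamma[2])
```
[2, 8, 111]
3
[2, 8, 111]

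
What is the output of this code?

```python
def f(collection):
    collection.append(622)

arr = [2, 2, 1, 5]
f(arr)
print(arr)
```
[2, 2, 1, 5, 622]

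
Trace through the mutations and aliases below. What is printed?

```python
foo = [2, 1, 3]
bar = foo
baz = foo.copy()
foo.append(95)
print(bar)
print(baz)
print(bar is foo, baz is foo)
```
[2, 1, 3, 95]
[2, 1, 3]
True False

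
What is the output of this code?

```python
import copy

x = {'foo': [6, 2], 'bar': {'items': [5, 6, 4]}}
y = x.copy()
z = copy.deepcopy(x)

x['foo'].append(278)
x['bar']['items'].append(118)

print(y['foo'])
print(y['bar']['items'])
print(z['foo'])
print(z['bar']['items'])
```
[6, 2, 278]
[5, 6, 4, 118]
[6, 2]
[5, 6, 4]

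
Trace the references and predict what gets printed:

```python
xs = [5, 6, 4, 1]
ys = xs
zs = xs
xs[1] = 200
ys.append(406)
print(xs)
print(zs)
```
[5, 200, 4, 1, 406]
[5, 200, 4, 1, 406]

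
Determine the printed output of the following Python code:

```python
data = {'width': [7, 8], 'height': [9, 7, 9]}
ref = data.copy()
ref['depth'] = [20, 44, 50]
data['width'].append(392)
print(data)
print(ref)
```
{'width': [7, 8, 392], 'height': [9, 7, 9]}
{'width': [7, 8, 392], 'height': [9, 7, 9], 'depth': [20, 44, 50]}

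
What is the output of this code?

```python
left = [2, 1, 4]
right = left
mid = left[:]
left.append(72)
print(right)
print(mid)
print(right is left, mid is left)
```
[2, 1, 4, 72]
[2, 1, 4]
True False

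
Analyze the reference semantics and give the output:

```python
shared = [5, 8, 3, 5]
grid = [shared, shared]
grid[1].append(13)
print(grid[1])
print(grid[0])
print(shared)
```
[5, 8, 3, 5, 13]
[5, 8, 3, 5, 13]
[5, 8, 3, 5, 13]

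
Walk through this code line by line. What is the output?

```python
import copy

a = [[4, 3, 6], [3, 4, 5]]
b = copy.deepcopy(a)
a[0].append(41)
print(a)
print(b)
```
[[4, 3, 6, 41], [3, 4, 5]]
[[4, 3, 6], [3, 4, 5]]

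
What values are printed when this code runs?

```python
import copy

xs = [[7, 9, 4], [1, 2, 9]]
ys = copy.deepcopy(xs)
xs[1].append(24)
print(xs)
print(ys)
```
[[7, 9, 4], [1, 2, 9, 24]]
[[7, 9, 4], [1, 2, 9]]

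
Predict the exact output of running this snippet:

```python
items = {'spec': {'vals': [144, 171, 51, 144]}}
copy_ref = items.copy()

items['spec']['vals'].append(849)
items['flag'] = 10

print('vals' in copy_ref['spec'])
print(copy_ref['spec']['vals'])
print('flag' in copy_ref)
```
True
[144, 171, 51, 144, 849]
False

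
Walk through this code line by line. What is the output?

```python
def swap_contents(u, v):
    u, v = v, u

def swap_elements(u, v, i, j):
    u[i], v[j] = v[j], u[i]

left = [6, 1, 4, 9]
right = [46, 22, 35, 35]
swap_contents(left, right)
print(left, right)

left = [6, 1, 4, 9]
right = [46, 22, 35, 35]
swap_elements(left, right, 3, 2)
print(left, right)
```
[6, 1, 4, 9] [46, 22, 35, 35]
[6, 1, 4, 35] [46, 22, 9, 35]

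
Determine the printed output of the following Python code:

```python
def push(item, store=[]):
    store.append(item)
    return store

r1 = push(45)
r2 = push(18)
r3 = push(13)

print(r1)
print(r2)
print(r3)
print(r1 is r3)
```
[45, 18, 13]
[45, 18, 13]
[45, 18, 13]
True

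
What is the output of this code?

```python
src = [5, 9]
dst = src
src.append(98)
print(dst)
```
[5, 9, 98]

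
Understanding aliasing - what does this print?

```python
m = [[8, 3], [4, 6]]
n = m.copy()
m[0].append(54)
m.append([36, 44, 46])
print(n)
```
[[8, 3, 54], [4, 6]]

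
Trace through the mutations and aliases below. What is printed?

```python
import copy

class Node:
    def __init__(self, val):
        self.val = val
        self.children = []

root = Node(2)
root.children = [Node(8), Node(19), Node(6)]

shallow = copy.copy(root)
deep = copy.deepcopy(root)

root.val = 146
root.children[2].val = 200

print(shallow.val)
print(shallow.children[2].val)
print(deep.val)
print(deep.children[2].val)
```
2
200
2
6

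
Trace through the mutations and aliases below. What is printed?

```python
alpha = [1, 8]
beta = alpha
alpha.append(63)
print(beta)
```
[1, 8, 63]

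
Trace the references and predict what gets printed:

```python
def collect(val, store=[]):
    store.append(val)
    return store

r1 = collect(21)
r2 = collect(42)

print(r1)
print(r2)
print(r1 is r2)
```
[21, 42]
[21, 42]
True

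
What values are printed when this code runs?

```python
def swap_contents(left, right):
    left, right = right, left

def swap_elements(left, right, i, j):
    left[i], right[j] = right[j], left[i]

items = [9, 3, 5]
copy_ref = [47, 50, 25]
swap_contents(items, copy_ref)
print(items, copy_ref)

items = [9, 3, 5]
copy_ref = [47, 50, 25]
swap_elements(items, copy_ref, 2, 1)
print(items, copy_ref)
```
[9, 3, 5] [47, 50, 25]
[9, 3, 50] [47, 5, 25]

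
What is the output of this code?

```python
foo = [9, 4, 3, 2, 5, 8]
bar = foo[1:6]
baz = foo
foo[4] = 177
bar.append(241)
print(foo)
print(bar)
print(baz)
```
[9, 4, 3, 2, 177, 8]
[4, 3, 2, 5, 8, 241]
[9, 4, 3, 2, 177, 8]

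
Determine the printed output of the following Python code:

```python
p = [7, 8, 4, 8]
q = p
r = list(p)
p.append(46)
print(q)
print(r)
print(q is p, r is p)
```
[7, 8, 4, 8, 46]
[7, 8, 4, 8]
True False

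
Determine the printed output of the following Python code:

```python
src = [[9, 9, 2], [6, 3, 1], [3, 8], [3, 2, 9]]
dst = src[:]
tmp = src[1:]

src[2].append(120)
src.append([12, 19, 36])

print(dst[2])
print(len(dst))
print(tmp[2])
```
[3, 8, 120]
4
[3, 2, 9]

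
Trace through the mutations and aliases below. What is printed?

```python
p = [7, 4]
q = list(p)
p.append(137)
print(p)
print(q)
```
[7, 4, 137]
[7, 4]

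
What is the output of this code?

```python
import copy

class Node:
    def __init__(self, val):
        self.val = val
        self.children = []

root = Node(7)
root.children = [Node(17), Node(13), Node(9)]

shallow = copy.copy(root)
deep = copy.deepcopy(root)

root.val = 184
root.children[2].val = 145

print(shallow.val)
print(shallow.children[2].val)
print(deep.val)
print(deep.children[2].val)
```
7
145
7
9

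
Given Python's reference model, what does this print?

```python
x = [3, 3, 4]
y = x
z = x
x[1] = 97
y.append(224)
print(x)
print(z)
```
[3, 97, 4, 224]
[3, 97, 4, 224]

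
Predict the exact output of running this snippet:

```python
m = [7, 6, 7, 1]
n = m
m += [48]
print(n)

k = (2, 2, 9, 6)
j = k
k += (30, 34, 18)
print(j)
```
[7, 6, 7, 1, 48]
(2, 2, 9, 6)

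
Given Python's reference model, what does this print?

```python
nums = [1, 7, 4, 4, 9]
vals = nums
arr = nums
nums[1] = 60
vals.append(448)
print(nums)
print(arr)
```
[1, 60, 4, 4, 9, 448]
[1, 60, 4, 4, 9, 448]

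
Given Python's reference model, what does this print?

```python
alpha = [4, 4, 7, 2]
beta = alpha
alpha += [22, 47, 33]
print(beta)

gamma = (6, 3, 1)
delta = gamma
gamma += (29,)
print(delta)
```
[4, 4, 7, 2, 22, 47, 33]
(6, 3, 1)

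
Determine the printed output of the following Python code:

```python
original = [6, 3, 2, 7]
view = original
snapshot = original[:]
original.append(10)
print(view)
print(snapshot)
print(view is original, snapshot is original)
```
[6, 3, 2, 7, 10]
[6, 3, 2, 7]
True False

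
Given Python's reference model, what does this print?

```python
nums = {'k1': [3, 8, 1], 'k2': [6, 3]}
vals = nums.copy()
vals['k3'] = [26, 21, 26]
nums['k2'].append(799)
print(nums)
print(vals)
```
{'k1': [3, 8, 1], 'k2': [6, 3, 799]}
{'k1': [3, 8, 1], 'k2': [6, 3, 799], 'k3': [26, 21, 26]}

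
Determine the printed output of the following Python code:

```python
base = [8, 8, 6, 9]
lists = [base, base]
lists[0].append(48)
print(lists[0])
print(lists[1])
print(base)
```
[8, 8, 6, 9, 48]
[8, 8, 6, 9, 48]
[8, 8, 6, 9, 48]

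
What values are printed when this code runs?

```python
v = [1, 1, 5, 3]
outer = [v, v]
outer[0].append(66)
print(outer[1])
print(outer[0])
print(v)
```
[1, 1, 5, 3, 66]
[1, 1, 5, 3, 66]
[1, 1, 5, 3, 66]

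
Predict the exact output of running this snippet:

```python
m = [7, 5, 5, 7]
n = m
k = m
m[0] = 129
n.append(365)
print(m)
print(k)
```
[129, 5, 5, 7, 365]
[129, 5, 5, 7, 365]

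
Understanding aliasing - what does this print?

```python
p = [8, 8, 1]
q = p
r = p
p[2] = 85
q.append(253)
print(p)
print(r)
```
[8, 8, 85, 253]
[8, 8, 85, 253]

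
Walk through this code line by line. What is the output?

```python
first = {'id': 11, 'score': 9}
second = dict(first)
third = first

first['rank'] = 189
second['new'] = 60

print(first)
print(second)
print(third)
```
{'id': 11, 'score': 9, 'rank': 189}
{'id': 11, 'score': 9, 'new': 60}
{'id': 11, 'score': 9, 'rank': 189}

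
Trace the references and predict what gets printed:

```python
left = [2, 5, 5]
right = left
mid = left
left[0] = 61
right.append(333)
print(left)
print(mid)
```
[61, 5, 5, 333]
[61, 5, 5, 333]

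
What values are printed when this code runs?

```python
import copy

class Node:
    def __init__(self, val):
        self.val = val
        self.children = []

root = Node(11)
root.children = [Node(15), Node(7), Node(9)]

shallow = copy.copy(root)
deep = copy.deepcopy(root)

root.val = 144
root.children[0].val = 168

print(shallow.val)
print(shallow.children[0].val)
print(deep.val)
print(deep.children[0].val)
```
11
168
11
15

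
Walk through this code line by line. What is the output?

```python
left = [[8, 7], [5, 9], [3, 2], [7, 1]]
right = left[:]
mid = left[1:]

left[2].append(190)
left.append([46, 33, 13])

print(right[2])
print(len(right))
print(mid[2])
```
[3, 2, 190]
4
[7, 1]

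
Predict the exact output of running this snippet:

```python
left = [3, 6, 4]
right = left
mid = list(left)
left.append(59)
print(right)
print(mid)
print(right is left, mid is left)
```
[3, 6, 4, 59]
[3, 6, 4]
True False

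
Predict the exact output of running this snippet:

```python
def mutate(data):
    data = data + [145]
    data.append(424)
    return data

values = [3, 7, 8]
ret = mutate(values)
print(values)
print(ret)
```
[3, 7, 8]
[3, 7, 8, 145, 424]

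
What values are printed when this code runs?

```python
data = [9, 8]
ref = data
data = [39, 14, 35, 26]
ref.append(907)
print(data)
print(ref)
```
[39, 14, 35, 26]
[9, 8, 907]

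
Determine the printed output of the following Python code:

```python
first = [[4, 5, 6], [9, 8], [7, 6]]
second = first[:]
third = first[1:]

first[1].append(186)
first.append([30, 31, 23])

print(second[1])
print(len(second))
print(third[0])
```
[9, 8, 186]
3
[9, 8, 186]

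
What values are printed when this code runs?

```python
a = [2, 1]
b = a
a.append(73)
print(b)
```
[2, 1, 73]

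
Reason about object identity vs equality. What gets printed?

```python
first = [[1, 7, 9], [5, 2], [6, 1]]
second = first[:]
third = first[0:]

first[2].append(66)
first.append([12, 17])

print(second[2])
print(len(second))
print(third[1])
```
[6, 1, 66]
3
[5, 2]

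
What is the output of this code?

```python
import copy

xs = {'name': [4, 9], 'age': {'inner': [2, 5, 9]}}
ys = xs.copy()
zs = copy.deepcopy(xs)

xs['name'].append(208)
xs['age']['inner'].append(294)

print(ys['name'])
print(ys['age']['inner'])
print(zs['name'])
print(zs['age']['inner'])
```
[4, 9, 208]
[2, 5, 9, 294]
[4, 9]
[2, 5, 9]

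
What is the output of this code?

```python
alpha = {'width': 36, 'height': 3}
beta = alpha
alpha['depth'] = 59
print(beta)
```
{'width': 36, 'height': 3, 'depth': 59}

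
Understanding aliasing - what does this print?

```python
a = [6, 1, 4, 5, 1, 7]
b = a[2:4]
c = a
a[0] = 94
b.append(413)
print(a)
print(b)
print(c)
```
[94, 1, 4, 5, 1, 7]
[4, 5, 413]
[94, 1, 4, 5, 1, 7]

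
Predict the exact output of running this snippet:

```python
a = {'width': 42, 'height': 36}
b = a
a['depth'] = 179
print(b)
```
{'width': 42, 'height': 36, 'depth': 179}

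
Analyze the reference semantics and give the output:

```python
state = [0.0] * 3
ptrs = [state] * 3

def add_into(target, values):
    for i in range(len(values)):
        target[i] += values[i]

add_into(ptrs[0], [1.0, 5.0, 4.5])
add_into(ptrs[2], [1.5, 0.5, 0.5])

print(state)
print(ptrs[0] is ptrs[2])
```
[2.5, 5.5, 5.0]
True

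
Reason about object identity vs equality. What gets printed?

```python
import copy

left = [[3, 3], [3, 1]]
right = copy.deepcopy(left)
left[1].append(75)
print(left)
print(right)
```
[[3, 3], [3, 1, 75]]
[[3, 3], [3, 1]]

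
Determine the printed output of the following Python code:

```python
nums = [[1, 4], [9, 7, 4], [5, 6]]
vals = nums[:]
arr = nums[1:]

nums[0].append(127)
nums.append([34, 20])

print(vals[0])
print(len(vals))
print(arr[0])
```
[1, 4, 127]
3
[9, 7, 4]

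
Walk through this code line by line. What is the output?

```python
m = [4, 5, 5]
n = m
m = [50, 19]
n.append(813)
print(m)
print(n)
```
[50, 19]
[4, 5, 5, 813]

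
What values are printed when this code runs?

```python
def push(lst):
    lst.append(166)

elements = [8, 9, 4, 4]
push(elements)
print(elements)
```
[8, 9, 4, 4, 166]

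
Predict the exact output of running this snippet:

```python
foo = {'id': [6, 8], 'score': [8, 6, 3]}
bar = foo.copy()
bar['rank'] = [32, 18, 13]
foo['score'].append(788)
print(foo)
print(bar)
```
{'id': [6, 8], 'score': [8, 6, 3, 788]}
{'id': [6, 8], 'score': [8, 6, 3, 788], 'rank': [32, 18, 13]}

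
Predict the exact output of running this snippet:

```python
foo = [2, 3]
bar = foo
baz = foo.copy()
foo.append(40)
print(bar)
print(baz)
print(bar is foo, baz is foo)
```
[2, 3, 40]
[2, 3]
True False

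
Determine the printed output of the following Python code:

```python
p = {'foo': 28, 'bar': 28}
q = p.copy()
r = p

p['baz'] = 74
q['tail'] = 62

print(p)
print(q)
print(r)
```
{'foo': 28, 'bar': 28, 'baz': 74}
{'foo': 28, 'bar': 28, 'tail': 62}
{'foo': 28, 'bar': 28, 'baz': 74}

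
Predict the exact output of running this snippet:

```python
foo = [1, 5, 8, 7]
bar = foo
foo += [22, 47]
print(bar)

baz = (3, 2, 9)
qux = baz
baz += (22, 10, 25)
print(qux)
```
[1, 5, 8, 7, 22, 47]
(3, 2, 9)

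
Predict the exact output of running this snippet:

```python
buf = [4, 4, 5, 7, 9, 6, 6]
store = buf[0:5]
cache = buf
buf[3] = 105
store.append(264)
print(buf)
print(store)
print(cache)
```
[4, 4, 5, 105, 9, 6, 6]
[4, 4, 5, 7, 9, 264]
[4, 4, 5, 105, 9, 6, 6]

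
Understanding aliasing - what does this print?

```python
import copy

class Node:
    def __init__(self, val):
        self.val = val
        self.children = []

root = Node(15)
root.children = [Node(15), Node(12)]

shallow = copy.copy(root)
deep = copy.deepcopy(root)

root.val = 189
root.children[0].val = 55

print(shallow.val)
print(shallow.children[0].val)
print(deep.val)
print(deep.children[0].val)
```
15
55
15
15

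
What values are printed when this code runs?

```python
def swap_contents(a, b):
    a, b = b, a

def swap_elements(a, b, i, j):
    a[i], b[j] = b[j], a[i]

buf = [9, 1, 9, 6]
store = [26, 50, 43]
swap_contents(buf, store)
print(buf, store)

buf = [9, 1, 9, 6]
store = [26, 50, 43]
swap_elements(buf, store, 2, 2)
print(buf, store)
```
[9, 1, 9, 6] [26, 50, 43]
[9, 1, 43, 6] [26, 50, 9]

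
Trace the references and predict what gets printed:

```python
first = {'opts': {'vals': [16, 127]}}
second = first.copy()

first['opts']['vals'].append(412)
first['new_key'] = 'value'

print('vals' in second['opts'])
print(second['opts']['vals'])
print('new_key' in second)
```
True
[16, 127, 412]
False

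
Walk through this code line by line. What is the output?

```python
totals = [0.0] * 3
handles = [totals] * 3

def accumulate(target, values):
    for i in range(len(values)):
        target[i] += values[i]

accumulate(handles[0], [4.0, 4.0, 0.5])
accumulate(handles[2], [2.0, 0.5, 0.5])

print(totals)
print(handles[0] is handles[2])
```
[6.0, 4.5, 1.0]
True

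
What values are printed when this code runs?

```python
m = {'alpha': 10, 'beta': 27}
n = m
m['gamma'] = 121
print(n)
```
{'alpha': 10, 'beta': 27, 'gamma': 121}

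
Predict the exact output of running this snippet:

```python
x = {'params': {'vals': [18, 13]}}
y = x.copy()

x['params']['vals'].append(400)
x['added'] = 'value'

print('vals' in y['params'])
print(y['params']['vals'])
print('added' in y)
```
True
[18, 13, 400]
False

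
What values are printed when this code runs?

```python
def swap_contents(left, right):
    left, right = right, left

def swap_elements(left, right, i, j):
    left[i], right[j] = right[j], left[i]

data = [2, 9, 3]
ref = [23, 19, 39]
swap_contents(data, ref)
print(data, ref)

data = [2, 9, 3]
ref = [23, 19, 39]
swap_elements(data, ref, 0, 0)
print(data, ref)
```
[2, 9, 3] [23, 19, 39]
[23, 9, 3] [2, 19, 39]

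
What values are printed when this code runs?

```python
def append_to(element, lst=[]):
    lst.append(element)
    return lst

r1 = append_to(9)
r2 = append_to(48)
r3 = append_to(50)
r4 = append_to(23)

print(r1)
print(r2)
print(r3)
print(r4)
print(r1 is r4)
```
[9, 48, 50, 23]
[9, 48, 50, 23]
[9, 48, 50, 23]
[9, 48, 50, 23]
True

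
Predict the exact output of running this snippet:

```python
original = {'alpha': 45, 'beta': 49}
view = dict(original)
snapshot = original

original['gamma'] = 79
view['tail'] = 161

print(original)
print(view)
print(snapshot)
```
{'alpha': 45, 'beta': 49, 'gamma': 79}
{'alpha': 45, 'beta': 49, 'tail': 161}
{'alpha': 45, 'beta': 49, 'gamma': 79}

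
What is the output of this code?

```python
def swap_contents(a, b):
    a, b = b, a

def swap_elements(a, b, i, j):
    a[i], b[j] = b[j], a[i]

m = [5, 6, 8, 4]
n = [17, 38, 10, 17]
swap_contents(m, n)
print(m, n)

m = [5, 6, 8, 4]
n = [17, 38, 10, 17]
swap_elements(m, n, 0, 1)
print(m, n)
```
[5, 6, 8, 4] [17, 38, 10, 17]
[38, 6, 8, 4] [17, 5, 10, 17]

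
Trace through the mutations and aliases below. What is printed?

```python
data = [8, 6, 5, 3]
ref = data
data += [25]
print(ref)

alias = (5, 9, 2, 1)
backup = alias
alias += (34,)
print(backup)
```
[8, 6, 5, 3, 25]
(5, 9, 2, 1)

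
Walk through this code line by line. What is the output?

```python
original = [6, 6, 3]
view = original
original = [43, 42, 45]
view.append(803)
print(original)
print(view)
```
[43, 42, 45]
[6, 6, 3, 803]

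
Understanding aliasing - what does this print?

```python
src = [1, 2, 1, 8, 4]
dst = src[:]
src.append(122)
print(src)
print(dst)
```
[1, 2, 1, 8, 4, 122]
[1, 2, 1, 8, 4]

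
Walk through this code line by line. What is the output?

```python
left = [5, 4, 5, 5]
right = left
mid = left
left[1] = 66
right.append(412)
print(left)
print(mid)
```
[5, 66, 5, 5, 412]
[5, 66, 5, 5, 412]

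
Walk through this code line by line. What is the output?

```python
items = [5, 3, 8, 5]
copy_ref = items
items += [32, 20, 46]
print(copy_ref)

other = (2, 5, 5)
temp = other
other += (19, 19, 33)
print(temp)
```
[5, 3, 8, 5, 32, 20, 46]
(2, 5, 5)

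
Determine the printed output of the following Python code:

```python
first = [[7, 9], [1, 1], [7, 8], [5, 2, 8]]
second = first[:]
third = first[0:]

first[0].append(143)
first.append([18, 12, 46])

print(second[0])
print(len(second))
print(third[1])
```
[7, 9, 143]
4
[1, 1]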